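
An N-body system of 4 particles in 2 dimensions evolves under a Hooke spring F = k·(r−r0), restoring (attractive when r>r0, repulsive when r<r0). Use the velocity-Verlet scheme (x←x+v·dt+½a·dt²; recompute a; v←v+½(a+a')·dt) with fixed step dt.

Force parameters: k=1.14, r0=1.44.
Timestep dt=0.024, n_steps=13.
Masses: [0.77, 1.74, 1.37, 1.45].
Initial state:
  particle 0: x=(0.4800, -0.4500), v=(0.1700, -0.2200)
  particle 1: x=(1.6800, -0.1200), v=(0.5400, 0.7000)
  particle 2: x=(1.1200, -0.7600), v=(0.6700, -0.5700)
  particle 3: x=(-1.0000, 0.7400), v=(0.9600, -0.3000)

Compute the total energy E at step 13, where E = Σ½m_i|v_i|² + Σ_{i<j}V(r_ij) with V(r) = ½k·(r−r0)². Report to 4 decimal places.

4.4556

step 0: x0=(0.4800, -0.4500) x1=(1.6800, -0.1200) x2=(1.1200, -0.7600) x3=(-1.0000, 0.7400)
step 1: x0=(0.4836, -0.4550) x1=(1.6928, -0.1030) x2=(1.1359, -0.7737) x3=(-0.9764, 0.7325)
step 2: x0=(0.4861, -0.4596) x1=(1.7054, -0.0857) x2=(1.1515, -0.7874) x3=(-0.9516, 0.7244)
step 3: x0=(0.4878, -0.4638) x1=(1.7176, -0.0681) x2=(1.1668, -0.8012) x3=(-0.9256, 0.7156)
step 4: x0=(0.4885, -0.4674) x1=(1.7295, -0.0501) x2=(1.1818, -0.8150) x3=(-0.8985, 0.7063)
step 5: x0=(0.4884, -0.4707) x1=(1.7412, -0.0319) x2=(1.1965, -0.8288) x3=(-0.8704, 0.6964)
step 6: x0=(0.4874, -0.4736) x1=(1.7525, -0.0133) x2=(1.2109, -0.8426) x3=(-0.8411, 0.6860)
step 7: x0=(0.4857, -0.4760) x1=(1.7634, 0.0055) x2=(1.2250, -0.8565) x3=(-0.8107, 0.6750)
step 8: x0=(0.4833, -0.4781) x1=(1.7741, 0.0246) x2=(1.2389, -0.8703) x3=(-0.7794, 0.6634)
step 9: x0=(0.4803, -0.4798) x1=(1.7844, 0.0439) x2=(1.2525, -0.8840) x3=(-0.7470, 0.6514)
step 10: x0=(0.4766, -0.4812) x1=(1.7943, 0.0635) x2=(1.2658, -0.8978) x3=(-0.7136, 0.6389)
step 11: x0=(0.4724, -0.4822) x1=(1.8039, 0.0833) x2=(1.2789, -0.9115) x3=(-0.6793, 0.6259)
step 12: x0=(0.4677, -0.4829) x1=(1.8132, 0.1032) x2=(1.2917, -0.9251) x3=(-0.6441, 0.6124)
step 13: x0=(0.4626, -0.4834) x1=(1.8221, 0.1234) x2=(1.3043, -0.9387) x3=(-0.6080, 0.5985)
step 0 velocities: v0=(0.1700, -0.2200) v1=(0.5400, 0.7000) v2=(0.6700, -0.5700) v3=(0.9600, -0.3000)
step 0: KE=1.9732, PE=2.4829, E=4.4561
step 13 velocities: v0=(-0.2213, -0.0131) v1=(0.3632, 0.8423) v2=(0.5203, -0.5636) v3=(1.5215, -0.5868)
step 13: KE=3.0818, PE=1.3738, E=4.4556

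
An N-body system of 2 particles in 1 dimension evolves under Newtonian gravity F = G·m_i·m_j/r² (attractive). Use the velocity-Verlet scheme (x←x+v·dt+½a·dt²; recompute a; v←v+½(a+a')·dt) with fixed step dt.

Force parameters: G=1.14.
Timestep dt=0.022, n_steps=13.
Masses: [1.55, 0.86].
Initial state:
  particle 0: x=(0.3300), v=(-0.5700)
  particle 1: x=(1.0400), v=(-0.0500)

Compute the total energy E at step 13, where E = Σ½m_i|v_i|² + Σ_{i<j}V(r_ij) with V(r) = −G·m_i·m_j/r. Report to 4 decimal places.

-1.8869

step 0: x0=(0.3300) x1=(1.0400)
step 1: x0=(0.3179) x1=(1.0381)
step 2: x0=(0.3068) x1=(1.0345)
step 3: x0=(0.2965) x1=(1.0292)
step 4: x0=(0.2871) x1=(1.0224)
step 5: x0=(0.2786) x1=(1.0140)
step 6: x0=(0.2710) x1=(1.0041)
step 7: x0=(0.2643) x1=(0.9925)
step 8: x0=(0.2585) x1=(0.9793)
step 9: x0=(0.2535) x1=(0.9645)
step 10: x0=(0.2495) x1=(0.9480)
step 11: x0=(0.2465) x1=(0.9298)
step 12: x0=(0.2445) x1=(0.9097)
step 13: x0=(0.2436) x1=(0.8876)
step 0 velocities: v0=(-0.5700) v1=(-0.0500)
step 0: KE=0.2529, PE=-2.1403, E=-1.8874
step 13 velocities: v0=(-0.0162) v1=(-1.0481)
step 13: KE=0.4726, PE=-2.3595, E=-1.8869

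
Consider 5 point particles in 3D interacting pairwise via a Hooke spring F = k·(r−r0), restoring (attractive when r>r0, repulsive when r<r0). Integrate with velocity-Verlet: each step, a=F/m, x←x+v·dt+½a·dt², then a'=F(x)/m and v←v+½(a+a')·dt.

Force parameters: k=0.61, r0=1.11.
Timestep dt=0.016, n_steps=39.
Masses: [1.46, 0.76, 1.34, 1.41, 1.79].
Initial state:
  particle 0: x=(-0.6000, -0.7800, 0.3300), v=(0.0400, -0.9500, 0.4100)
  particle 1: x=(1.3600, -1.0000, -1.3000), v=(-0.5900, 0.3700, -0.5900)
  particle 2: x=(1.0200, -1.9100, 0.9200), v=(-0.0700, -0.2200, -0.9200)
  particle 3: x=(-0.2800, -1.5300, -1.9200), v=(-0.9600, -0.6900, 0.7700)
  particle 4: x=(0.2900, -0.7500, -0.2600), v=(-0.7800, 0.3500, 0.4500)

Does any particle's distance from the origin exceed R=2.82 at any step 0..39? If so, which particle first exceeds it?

step 0: x0=(-0.6000, -0.7800, 0.3300) x1=(1.3600, -1.0000, -1.3000) x2=(1.0200, -1.9100, 0.9200) x3=(-0.2800, -1.5300, -1.9200) x4=(0.2900, -0.7500, -0.2600)
step 1: x0=(-0.5993, -0.7953, 0.3365) x1=(1.3503, -0.9941, -1.3092) x2=(1.0188, -1.9134, 0.9051) x3=(-0.2953, -1.5410, -1.9075) x4=(0.2775, -0.7444, -0.2528)
step 2: x0=(-0.5983, -0.8106, 0.3427) x1=(1.3402, -0.9884, -1.3180) x2=(1.0174, -1.9166, 0.8897) x3=(-0.3104, -1.5519, -1.8945) x4=(0.2651, -0.7389, -0.2457)
step 3: x0=(-0.5971, -0.8261, 0.3488) x1=(1.3296, -0.9827, -1.3263) x2=(1.0158, -1.9197, 0.8739) x3=(-0.3253, -1.5628, -1.8811) x4=(0.2527, -0.7335, -0.2386)
step 4: x0=(-0.5958, -0.8417, 0.3547) x1=(1.3186, -0.9772, -1.3342) x2=(1.0139, -1.9225, 0.8577) x3=(-0.3400, -1.5735, -1.8672) x4=(0.2403, -0.7282, -0.2316)
step 5: x0=(-0.5942, -0.8574, 0.3603) x1=(1.3071, -0.9718, -1.3416) x2=(1.0119, -1.9251, 0.8410) x3=(-0.3546, -1.5842, -1.8530) x4=(0.2280, -0.7229, -0.2246)
step 6: x0=(-0.5924, -0.8731, 0.3658) x1=(1.2951, -0.9665, -1.3485) x2=(1.0097, -1.9276, 0.8240) x3=(-0.3690, -1.5948, -1.8383) x4=(0.2157, -0.7178, -0.2177)
step 7: x0=(-0.5905, -0.8890, 0.3711) x1=(1.2827, -0.9614, -1.3550) x2=(1.0073, -1.9298, 0.8065) x3=(-0.3832, -1.6053, -1.8232) x4=(0.2035, -0.7126, -0.2109)
step 8: x0=(-0.5883, -0.9050, 0.3761) x1=(1.2699, -0.9564, -1.3610) x2=(1.0047, -1.9319, 0.7887) x3=(-0.3972, -1.6157, -1.8077) x4=(0.1913, -0.7076, -0.2041)
step 9: x0=(-0.5860, -0.9210, 0.3810) x1=(1.2566, -0.9515, -1.3665) x2=(1.0019, -1.9338, 0.7705) x3=(-0.4110, -1.6260, -1.7918) x4=(0.1791, -0.7027, -0.1974)
step 10: x0=(-0.5835, -0.9372, 0.3857) x1=(1.2428, -0.9468, -1.3715) x2=(0.9989, -1.9354, 0.7519) x3=(-0.4246, -1.6363, -1.7755) x4=(0.1670, -0.6978, -0.1907)
step 11: x0=(-0.5808, -0.9534, 0.3902) x1=(1.2286, -0.9422, -1.3761) x2=(0.9956, -1.9369, 0.7329) x3=(-0.4381, -1.6464, -1.7588) x4=(0.1549, -0.6930, -0.1842)
step 12: x0=(-0.5779, -0.9698, 0.3944) x1=(1.2140, -0.9378, -1.3802) x2=(0.9922, -1.9383, 0.7136) x3=(-0.4513, -1.6564, -1.7418) x4=(0.1429, -0.6883, -0.1776)
step 13: x0=(-0.5749, -0.9862, 0.3985) x1=(1.1989, -0.9335, -1.3838) x2=(0.9886, -1.9394, 0.6939) x3=(-0.4644, -1.6664, -1.7243) x4=(0.1309, -0.6837, -0.1712)
step 14: x0=(-0.5717, -1.0026, 0.4024) x1=(1.1834, -0.9294, -1.3870) x2=(0.9848, -1.9404, 0.6738) x3=(-0.4773, -1.6762, -1.7065) x4=(0.1190, -0.6791, -0.1648)
step 15: x0=(-0.5683, -1.0192, 0.4061) x1=(1.1675, -0.9254, -1.3896) x2=(0.9808, -1.9411, 0.6534) x3=(-0.4899, -1.6860, -1.6883) x4=(0.1071, -0.6746, -0.1585)
step 16: x0=(-0.5648, -1.0358, 0.4096) x1=(1.1511, -0.9216, -1.3918) x2=(0.9766, -1.9418, 0.6327) x3=(-0.5024, -1.6956, -1.6698) x4=(0.0952, -0.6702, -0.1523)
step 17: x0=(-0.5611, -1.0526, 0.4129) x1=(1.1344, -0.9180, -1.3935) x2=(0.9722, -1.9422, 0.6117) x3=(-0.5147, -1.7052, -1.6509) x4=(0.0834, -0.6659, -0.1461)
step 18: x0=(-0.5573, -1.0693, 0.4159) x1=(1.1172, -0.9145, -1.3947) x2=(0.9675, -1.9425, 0.5903) x3=(-0.5268, -1.7146, -1.6317) x4=(0.0716, -0.6617, -0.1401)
step 19: x0=(-0.5533, -1.0862, 0.4188) x1=(1.0996, -0.9113, -1.3955) x2=(0.9627, -1.9426, 0.5687) x3=(-0.5386, -1.7239, -1.6122) x4=(0.0599, -0.6575, -0.1341)
step 20: x0=(-0.5492, -1.1031, 0.4215) x1=(1.0816, -0.9081, -1.3957) x2=(0.9577, -1.9425, 0.5467) x3=(-0.5503, -1.7332, -1.5923) x4=(0.0483, -0.6534, -0.1282)
step 21: x0=(-0.5449, -1.1201, 0.4241) x1=(1.0631, -0.9052, -1.3955) x2=(0.9525, -1.9423, 0.5244) x3=(-0.5618, -1.7423, -1.5721) x4=(0.0366, -0.6494, -0.1223)
step 22: x0=(-0.5405, -1.1371, 0.4264) x1=(1.0443, -0.9025, -1.3949) x2=(0.9472, -1.9419, 0.5019) x3=(-0.5731, -1.7513, -1.5516) x4=(0.0251, -0.6455, -0.1166)
step 23: x0=(-0.5360, -1.1542, 0.4285) x1=(1.0252, -0.8999, -1.3937) x2=(0.9416, -1.9413, 0.4791) x3=(-0.5842, -1.7602, -1.5308) x4=(0.0135, -0.6417, -0.1109)
step 24: x0=(-0.5313, -1.1713, 0.4305) x1=(1.0056, -0.8975, -1.3921) x2=(0.9358, -1.9407, 0.4560) x3=(-0.5952, -1.7690, -1.5096) x4=(0.0021, -0.6379, -0.1053)
step 25: x0=(-0.5265, -1.1885, 0.4322) x1=(0.9857, -0.8953, -1.3901) x2=(0.9298, -1.9398, 0.4327) x3=(-0.6059, -1.7777, -1.4882) x4=(-0.0094, -0.6342, -0.0998)
step 26: x0=(-0.5216, -1.2058, 0.4338) x1=(0.9653, -0.8933, -1.3875) x2=(0.9237, -1.9388, 0.4092) x3=(-0.6164, -1.7863, -1.4666) x4=(-0.0208, -0.6306, -0.0943)
step 27: x0=(-0.5166, -1.2231, 0.4352) x1=(0.9447, -0.8915, -1.3846) x2=(0.9173, -1.9377, 0.3854) x3=(-0.6267, -1.7947, -1.4446) x4=(-0.0321, -0.6271, -0.0890)
step 28: x0=(-0.5114, -1.2404, 0.4364) x1=(0.9237, -0.8898, -1.3812) x2=(0.9108, -1.9364, 0.3613) x3=(-0.6369, -1.8031, -1.4224) x4=(-0.0435, -0.6236, -0.0837)
step 29: x0=(-0.5062, -1.2578, 0.4374) x1=(0.9023, -0.8884, -1.3773) x2=(0.9041, -1.9350, 0.3371) x3=(-0.6468, -1.8114, -1.3999) x4=(-0.0547, -0.6202, -0.0785)
step 30: x0=(-0.5008, -1.2752, 0.4383) x1=(0.8806, -0.8871, -1.3730) x2=(0.8972, -1.9334, 0.3126) x3=(-0.6566, -1.8195, -1.3772) x4=(-0.0659, -0.6170, -0.0734)
step 31: x0=(-0.4954, -1.2926, 0.4389) x1=(0.8586, -0.8860, -1.3683) x2=(0.8902, -1.9317, 0.2880) x3=(-0.6661, -1.8275, -1.3543) x4=(-0.0771, -0.6137, -0.0683)
step 32: x0=(-0.4898, -1.3101, 0.4394) x1=(0.8362, -0.8852, -1.3632) x2=(0.8829, -1.9299, 0.2632) x3=(-0.6755, -1.8354, -1.3311) x4=(-0.0883, -0.6106, -0.0634)
step 33: x0=(-0.4841, -1.3276, 0.4398) x1=(0.8136, -0.8845, -1.3576) x2=(0.8755, -1.9279, 0.2381) x3=(-0.6847, -1.8432, -1.3077) x4=(-0.0994, -0.6075, -0.0585)
step 34: x0=(-0.4784, -1.3452, 0.4399) x1=(0.7906, -0.8840, -1.3516) x2=(0.8679, -1.9258, 0.2129) x3=(-0.6937, -1.8509, -1.2840) x4=(-0.1105, -0.6046, -0.0537)
step 35: x0=(-0.4725, -1.3627, 0.4399) x1=(0.7673, -0.8837, -1.3452) x2=(0.8602, -1.9236, 0.1876) x3=(-0.7026, -1.8585, -1.2602) x4=(-0.1215, -0.6017, -0.0489)
step 36: x0=(-0.4666, -1.3803, 0.4398) x1=(0.7438, -0.8836, -1.3384) x2=(0.8523, -1.9213, 0.1621) x3=(-0.7112, -1.8659, -1.2362) x4=(-0.1325, -0.5988, -0.0443)
step 37: x0=(-0.4606, -1.3979, 0.4394) x1=(0.7200, -0.8837, -1.3313) x2=(0.8442, -1.9189, 0.1364) x3=(-0.7197, -1.8733, -1.2119) x4=(-0.1434, -0.5961, -0.0397)
step 38: x0=(-0.4545, -1.4155, 0.4390) x1=(0.6959, -0.8840, -1.3237) x2=(0.8359, -1.9163, 0.1106) x3=(-0.7280, -1.8805, -1.1875) x4=(-0.1544, -0.5934, -0.0352)
step 39: x0=(-0.4483, -1.4332, 0.4383) x1=(0.6715, -0.8844, -1.3158) x2=(0.8275, -1.9137, 0.0847) x3=(-0.7361, -1.8876, -1.1630) x4=(-0.1653, -0.5909, -0.0308)

no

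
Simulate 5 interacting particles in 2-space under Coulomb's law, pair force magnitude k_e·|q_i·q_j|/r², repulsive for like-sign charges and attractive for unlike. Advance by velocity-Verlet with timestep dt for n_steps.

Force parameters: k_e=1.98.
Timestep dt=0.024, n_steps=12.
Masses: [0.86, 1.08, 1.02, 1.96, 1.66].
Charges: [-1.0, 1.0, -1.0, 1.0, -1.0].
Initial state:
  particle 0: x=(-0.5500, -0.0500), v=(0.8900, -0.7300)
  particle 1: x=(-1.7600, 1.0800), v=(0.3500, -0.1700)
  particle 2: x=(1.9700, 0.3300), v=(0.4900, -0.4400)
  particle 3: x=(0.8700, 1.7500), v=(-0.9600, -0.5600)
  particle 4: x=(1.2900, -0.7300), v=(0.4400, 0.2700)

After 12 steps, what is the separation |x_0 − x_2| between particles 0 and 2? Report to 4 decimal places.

step 0: x0=(-0.5500, -0.0500) x1=(-1.7600, 1.0800) x2=(1.9700, 0.3300) x3=(0.8700, 1.7500) x4=(1.2900, -0.7300)
step 1: x0=(-0.5290, -0.0672) x1=(-1.7515, 1.0757) x2=(1.9819, 0.3199) x3=(0.8470, 1.7364) x4=(1.3005, -0.7237)
step 2: x0=(-0.5087, -0.0838) x1=(-1.7426, 1.0711) x2=(1.9941, 0.3107) x3=(0.8242, 1.7225) x4=(1.3109, -0.7176)
step 3: x0=(-0.4892, -0.0998) x1=(-1.7335, 1.0662) x2=(2.0065, 0.3024) x3=(0.8015, 1.7083) x4=(1.3211, -0.7119)
step 4: x0=(-0.4703, -0.1152) x1=(-1.7242, 1.0609) x2=(2.0193, 0.2950) x3=(0.7789, 1.6938) x4=(1.3311, -0.7065)
step 5: x0=(-0.4522, -0.1299) x1=(-1.7146, 1.0552) x2=(2.0324, 0.2886) x3=(0.7565, 1.6791) x4=(1.3410, -0.7013)
step 6: x0=(-0.4349, -0.1440) x1=(-1.7048, 1.0493) x2=(2.0458, 0.2830) x3=(0.7343, 1.6640) x4=(1.3508, -0.6965)
step 7: x0=(-0.4182, -0.1576) x1=(-1.6947, 1.0430) x2=(2.0595, 0.2783) x3=(0.7122, 1.6486) x4=(1.3604, -0.6920)
step 8: x0=(-0.4023, -0.1705) x1=(-1.6844, 1.0363) x2=(2.0736, 0.2746) x3=(0.6903, 1.6330) x4=(1.3698, -0.6878)
step 9: x0=(-0.3872, -0.1828) x1=(-1.6738, 1.0293) x2=(2.0880, 0.2717) x3=(0.6685, 1.6170) x4=(1.3790, -0.6839)
step 10: x0=(-0.3727, -0.1944) x1=(-1.6631, 1.0220) x2=(2.1028, 0.2697) x3=(0.6469, 1.6008) x4=(1.3881, -0.6803)
step 11: x0=(-0.3591, -0.2055) x1=(-1.6521, 1.0144) x2=(2.1180, 0.2686) x3=(0.6255, 1.5842) x4=(1.3970, -0.6770)
step 12: x0=(-0.3461, -0.2159) x1=(-1.6410, 1.0064) x2=(2.1335, 0.2683) x3=(0.6042, 1.5674) x4=(1.4057, -0.6740)

2.5264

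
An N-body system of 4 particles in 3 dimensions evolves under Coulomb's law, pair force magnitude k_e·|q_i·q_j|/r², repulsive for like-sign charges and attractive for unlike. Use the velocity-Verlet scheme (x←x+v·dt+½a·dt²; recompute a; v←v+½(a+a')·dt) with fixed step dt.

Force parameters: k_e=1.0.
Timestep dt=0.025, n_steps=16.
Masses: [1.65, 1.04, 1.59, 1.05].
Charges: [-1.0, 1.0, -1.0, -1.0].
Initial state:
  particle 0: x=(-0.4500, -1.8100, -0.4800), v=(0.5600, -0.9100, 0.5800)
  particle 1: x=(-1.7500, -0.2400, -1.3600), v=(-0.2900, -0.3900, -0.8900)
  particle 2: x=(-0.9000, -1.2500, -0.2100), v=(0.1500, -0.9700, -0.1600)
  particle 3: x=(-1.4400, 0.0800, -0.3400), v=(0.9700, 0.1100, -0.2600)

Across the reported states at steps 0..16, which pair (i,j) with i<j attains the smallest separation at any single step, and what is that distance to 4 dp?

pair (0,2), distance 0.7668

step 0: x0=(-0.4500, -1.8100, -0.4800) x1=(-1.7500, -0.2400, -1.3600) x2=(-0.9000, -1.2500, -0.2100) x3=(-1.4400, 0.0800, -0.3400)
step 1: x0=(-0.4358, -1.8330, -0.4656) x1=(-1.7571, -0.2498, -1.3819) x2=(-0.8964, -1.2741, -0.2139) x3=(-1.4159, 0.0829, -0.3467)
step 2: x0=(-0.4212, -1.8565, -0.4515) x1=(-1.7639, -0.2596, -1.4033) x2=(-0.8933, -1.2977, -0.2177) x3=(-1.3921, 0.0860, -0.3539)
step 3: x0=(-0.4063, -1.8805, -0.4376) x1=(-1.7704, -0.2695, -1.4241) x2=(-0.8905, -1.3210, -0.2213) x3=(-1.3686, 0.0893, -0.3615)
step 4: x0=(-0.3909, -1.9049, -0.4239) x1=(-1.7766, -0.2795, -1.4443) x2=(-0.8882, -1.3439, -0.2248) x3=(-1.3453, 0.0929, -0.3694)
step 5: x0=(-0.3752, -1.9298, -0.4104) x1=(-1.7825, -0.2895, -1.4640) x2=(-0.8863, -1.3664, -0.2282) x3=(-1.3224, 0.0967, -0.3778)
step 6: x0=(-0.3591, -1.9553, -0.3971) x1=(-1.7881, -0.2995, -1.4832) x2=(-0.8848, -1.3886, -0.2315) x3=(-1.2997, 0.1008, -0.3865)
step 7: x0=(-0.3425, -1.9811, -0.3840) x1=(-1.7935, -0.3096, -1.5020) x2=(-0.8837, -1.4104, -0.2347) x3=(-1.2772, 0.1050, -0.3956)
step 8: x0=(-0.3256, -2.0074, -0.3709) x1=(-1.7986, -0.3197, -1.5202) x2=(-0.8831, -1.4318, -0.2379) x3=(-1.2551, 0.1095, -0.4049)
step 9: x0=(-0.3083, -2.0342, -0.3580) x1=(-1.8033, -0.3299, -1.5380) x2=(-0.8829, -1.4530, -0.2410) x3=(-1.2331, 0.1142, -0.4147)
step 10: x0=(-0.2906, -2.0613, -0.3452) x1=(-1.8079, -0.3401, -1.5554) x2=(-0.8831, -1.4738, -0.2441) x3=(-1.2114, 0.1192, -0.4247)
step 11: x0=(-0.2725, -2.0889, -0.3325) x1=(-1.8121, -0.3504, -1.5724) x2=(-0.8837, -1.4942, -0.2472) x3=(-1.1899, 0.1243, -0.4350)
step 12: x0=(-0.2541, -2.1168, -0.3199) x1=(-1.8161, -0.3607, -1.5890) x2=(-0.8847, -1.5144, -0.2502) x3=(-1.1687, 0.1296, -0.4456)
step 13: x0=(-0.2353, -2.1451, -0.3073) x1=(-1.8198, -0.3710, -1.6051) x2=(-0.8861, -1.5344, -0.2533) x3=(-1.1476, 0.1351, -0.4565)
step 14: x0=(-0.2161, -2.1738, -0.2948) x1=(-1.8233, -0.3814, -1.6209) x2=(-0.8879, -1.5540, -0.2564) x3=(-1.1268, 0.1408, -0.4676)
step 15: x0=(-0.1967, -2.2028, -0.2823) x1=(-1.8265, -0.3918, -1.6364) x2=(-0.8901, -1.5735, -0.2596) x3=(-1.1061, 0.1467, -0.4790)
step 16: x0=(-0.1769, -2.2321, -0.2699) x1=(-1.8294, -0.4022, -1.6515) x2=(-0.8926, -1.5927, -0.2627) x3=(-1.0857, 0.1528, -0.4907)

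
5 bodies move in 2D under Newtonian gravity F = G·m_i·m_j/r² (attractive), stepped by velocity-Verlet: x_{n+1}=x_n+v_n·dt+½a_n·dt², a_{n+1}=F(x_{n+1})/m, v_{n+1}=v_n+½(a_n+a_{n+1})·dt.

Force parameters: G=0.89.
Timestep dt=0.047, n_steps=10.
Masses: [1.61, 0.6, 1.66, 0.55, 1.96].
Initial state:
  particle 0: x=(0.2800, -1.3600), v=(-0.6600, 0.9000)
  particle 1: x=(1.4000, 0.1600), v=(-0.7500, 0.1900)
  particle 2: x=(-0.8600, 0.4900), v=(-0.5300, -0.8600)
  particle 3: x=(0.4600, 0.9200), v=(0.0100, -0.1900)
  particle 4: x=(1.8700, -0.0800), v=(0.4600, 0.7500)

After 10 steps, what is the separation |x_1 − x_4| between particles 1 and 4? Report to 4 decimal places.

step 0: x0=(0.2800, -1.3600) x1=(1.4000, 0.1600) x2=(-0.8600, 0.4900) x3=(0.4600, 0.9200) x4=(1.8700, -0.0800)
step 1: x0=(0.2493, -1.3169) x1=(1.3701, 0.1657) x2=(-0.8841, 0.4493) x3=(0.4605, 0.9099) x4=(1.8891, -0.0439)
step 2: x0=(0.2191, -1.2721) x1=(1.3497, 0.1666) x2=(-0.9066, 0.4081) x3=(0.4611, 0.8973) x4=(1.9034, -0.0065)
step 3: x0=(0.1894, -1.2256) x1=(1.3385, 0.1640) x2=(-0.9275, 0.3663) x3=(0.4620, 0.8823) x4=(1.9131, 0.0317)
step 4: x0=(0.1601, -1.1774) x1=(1.3361, 0.1587) x2=(-0.9468, 0.3239) x3=(0.4634, 0.8649) x4=(1.9181, 0.0705)
step 5: x0=(0.1312, -1.1275) x1=(1.3428, 0.1516) x2=(-0.9644, 0.2809) x3=(0.4652, 0.8449) x4=(1.9186, 0.1097)
step 6: x0=(0.1027, -1.0757) x1=(1.3591, 0.1435) x2=(-0.9803, 0.2372) x3=(0.4677, 0.8224) x4=(1.9141, 0.1489)
step 7: x0=(0.0745, -1.0221) x1=(1.3858, 0.1353) x2=(-0.9943, 0.1929) x3=(0.4709, 0.7973) x4=(1.9046, 0.1880)
step 8: x0=(0.0465, -0.9665) x1=(1.4246, 0.1284) x2=(-1.0066, 0.1478) x3=(0.4749, 0.7697) x4=(1.8893, 0.2264)
step 9: x0=(0.0185, -0.9089) x1=(1.4780, 0.1249) x2=(-1.0168, 0.1019) x3=(0.4798, 0.7396) x4=(1.8676, 0.2635)
step 10: x0=(-0.0094, -0.8492) x1=(1.5507, 0.1287) x2=(-1.0250, 0.0551) x3=(0.4857, 0.7068) x4=(1.8380, 0.2981)

0.3335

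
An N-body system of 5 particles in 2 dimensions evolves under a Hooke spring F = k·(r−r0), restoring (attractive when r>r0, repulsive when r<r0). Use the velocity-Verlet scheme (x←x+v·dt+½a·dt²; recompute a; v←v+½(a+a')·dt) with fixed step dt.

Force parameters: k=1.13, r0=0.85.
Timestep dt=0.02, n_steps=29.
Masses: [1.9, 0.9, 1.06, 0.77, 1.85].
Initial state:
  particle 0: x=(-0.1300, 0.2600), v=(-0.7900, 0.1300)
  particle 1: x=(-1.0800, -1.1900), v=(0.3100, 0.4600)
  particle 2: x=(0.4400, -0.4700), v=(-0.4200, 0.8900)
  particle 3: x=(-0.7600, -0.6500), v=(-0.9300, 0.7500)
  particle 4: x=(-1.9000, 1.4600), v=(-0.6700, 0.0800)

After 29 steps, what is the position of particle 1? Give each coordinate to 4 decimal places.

step 0: x0=(-0.1300, 0.2600) x1=(-1.0800, -1.1900) x2=(0.4400, -0.4700) x3=(-0.7600, -0.6500) x4=(-1.9000, 1.4600)
step 1: x0=(-0.1460, 0.2626) x1=(-1.0737, -1.1801) x2=(0.4310, -0.4520) x3=(-0.7786, -0.6345) x4=(-1.9129, 1.4610)
step 2: x0=(-0.1624, 0.2651) x1=(-1.0671, -1.1689) x2=(0.4208, -0.4335) x3=(-0.7973, -0.6179) x4=(-1.9248, 1.4606)
step 3: x0=(-0.1791, 0.2675) x1=(-1.0602, -1.1563) x2=(0.4094, -0.4146) x3=(-0.8161, -0.6002) x4=(-1.9357, 1.4590)
step 4: x0=(-0.1963, 0.2699) x1=(-1.0532, -1.1423) x2=(0.3967, -0.3954) x3=(-0.8349, -0.5815) x4=(-1.9457, 1.4561)
step 5: x0=(-0.2138, 0.2723) x1=(-1.0459, -1.1271) x2=(0.3829, -0.3757) x3=(-0.8538, -0.5618) x4=(-1.9546, 1.4520)
step 6: x0=(-0.2317, 0.2746) x1=(-1.0385, -1.1106) x2=(0.3679, -0.3556) x3=(-0.8727, -0.5411) x4=(-1.9626, 1.4466)
step 7: x0=(-0.2499, 0.2769) x1=(-1.0308, -1.0928) x2=(0.3518, -0.3351) x3=(-0.8917, -0.5194) x4=(-1.9696, 1.4400)
step 8: x0=(-0.2685, 0.2792) x1=(-1.0231, -1.0738) x2=(0.3345, -0.3143) x3=(-0.9107, -0.4966) x4=(-1.9756, 1.4323)
step 9: x0=(-0.2875, 0.2814) x1=(-1.0152, -1.0535) x2=(0.3161, -0.2932) x3=(-0.9298, -0.4730) x4=(-1.9806, 1.4233)
step 10: x0=(-0.3067, 0.2837) x1=(-1.0072, -1.0321) x2=(0.2965, -0.2716) x3=(-0.9490, -0.4484) x4=(-1.9847, 1.4132)
step 11: x0=(-0.3263, 0.2859) x1=(-0.9991, -1.0095) x2=(0.2759, -0.2498) x3=(-0.9682, -0.4229) x4=(-1.9879, 1.4020)
step 12: x0=(-0.3463, 0.2882) x1=(-0.9909, -0.9859) x2=(0.2542, -0.2276) x3=(-0.9875, -0.3966) x4=(-1.9901, 1.3896)
step 13: x0=(-0.3665, 0.2905) x1=(-0.9827, -0.9611) x2=(0.2315, -0.2052) x3=(-1.0068, -0.3694) x4=(-1.9914, 1.3762)
step 14: x0=(-0.3870, 0.2928) x1=(-0.9745, -0.9353) x2=(0.2078, -0.1824) x3=(-1.0263, -0.3414) x4=(-1.9918, 1.3618)
step 15: x0=(-0.4078, 0.2952) x1=(-0.9662, -0.9084) x2=(0.1831, -0.1594) x3=(-1.0458, -0.3126) x4=(-1.9913, 1.3463)
step 16: x0=(-0.4289, 0.2976) x1=(-0.9579, -0.8806) x2=(0.1574, -0.1361) x3=(-1.0654, -0.2832) x4=(-1.9900, 1.3299)
step 17: x0=(-0.4503, 0.3000) x1=(-0.9497, -0.8518) x2=(0.1309, -0.1126) x3=(-1.0851, -0.2530) x4=(-1.9878, 1.3125)
step 18: x0=(-0.4719, 0.3026) x1=(-0.9415, -0.8222) x2=(0.1034, -0.0888) x3=(-1.1049, -0.2222) x4=(-1.9848, 1.2942)
step 19: x0=(-0.4938, 0.3051) x1=(-0.9333, -0.7916) x2=(0.0751, -0.0647) x3=(-1.1248, -0.1908) x4=(-1.9809, 1.2751)
step 20: x0=(-0.5160, 0.3078) x1=(-0.9252, -0.7603) x2=(0.0461, -0.0405) x3=(-1.1448, -0.1588) x4=(-1.9763, 1.2551)
step 21: x0=(-0.5383, 0.3106) x1=(-0.9173, -0.7282) x2=(0.0162, -0.0160) x3=(-1.1649, -0.1263) x4=(-1.9710, 1.2343)
step 22: x0=(-0.5609, 0.3134) x1=(-0.9094, -0.6953) x2=(-0.0143, 0.0086) x3=(-1.1852, -0.0934) x4=(-1.9649, 1.2127)
step 23: x0=(-0.5836, 0.3163) x1=(-0.9017, -0.6617) x2=(-0.0455, 0.0335) x3=(-1.2055, -0.0600) x4=(-1.9580, 1.1905)
step 24: x0=(-0.6066, 0.3194) x1=(-0.8941, -0.6275) x2=(-0.0774, 0.0585) x3=(-1.2259, -0.0263) x4=(-1.9505, 1.1675)
step 25: x0=(-0.6298, 0.3225) x1=(-0.8867, -0.5927) x2=(-0.1098, 0.0837) x3=(-1.2465, 0.0078) x4=(-1.9424, 1.1439)
step 26: x0=(-0.6531, 0.3257) x1=(-0.8795, -0.5574) x2=(-0.1428, 0.1090) x3=(-1.2671, 0.0422) x4=(-1.9336, 1.1198)
step 27: x0=(-0.6766, 0.3291) x1=(-0.8725, -0.5215) x2=(-0.1763, 0.1345) x3=(-1.2879, 0.0768) x4=(-1.9242, 1.0950)
step 28: x0=(-0.7002, 0.3326) x1=(-0.8657, -0.4852) x2=(-0.2102, 0.1602) x3=(-1.3087, 0.1116) x4=(-1.9143, 1.0698)
step 29: x0=(-0.7240, 0.3362) x1=(-0.8591, -0.4485) x2=(-0.2445, 0.1860) x3=(-1.3297, 0.1465) x4=(-1.9038, 1.0441)

(-0.8591, -0.4485)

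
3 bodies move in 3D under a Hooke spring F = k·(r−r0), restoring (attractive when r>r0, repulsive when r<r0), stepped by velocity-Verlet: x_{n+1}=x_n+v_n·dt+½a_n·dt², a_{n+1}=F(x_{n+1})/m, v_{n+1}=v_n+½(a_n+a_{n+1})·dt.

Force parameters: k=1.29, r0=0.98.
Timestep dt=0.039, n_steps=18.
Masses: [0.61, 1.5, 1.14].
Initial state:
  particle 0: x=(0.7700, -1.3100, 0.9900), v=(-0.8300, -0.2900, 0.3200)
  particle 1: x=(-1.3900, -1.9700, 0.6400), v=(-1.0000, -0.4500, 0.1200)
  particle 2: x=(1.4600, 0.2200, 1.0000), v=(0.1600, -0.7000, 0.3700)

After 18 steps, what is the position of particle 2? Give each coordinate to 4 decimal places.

step 0: x0=(0.7700, -1.3100, 0.9900) x1=(-1.3900, -1.9700, 0.6400) x2=(1.4600, 0.2200, 1.0000)
step 1: x0=(0.7361, -1.3209, 1.0022) x1=(-1.4268, -1.9863, 0.6450) x2=(1.4642, 0.1908, 1.0142)
step 2: x0=(0.6992, -1.3310, 1.0137) x1=(-1.4593, -1.9999, 0.6506) x2=(1.4643, 0.1577, 1.0279)
step 3: x0=(0.6594, -1.3403, 1.0246) x1=(-1.4873, -2.0111, 0.6568) x2=(1.4601, 0.1209, 1.0412)
step 4: x0=(0.6166, -1.3490, 1.0348) x1=(-1.5109, -2.0196, 0.6637) x2=(1.4516, 0.0804, 1.0539)
step 5: x0=(0.5711, -1.3569, 1.0444) x1=(-1.5301, -2.0257, 0.6712) x2=(1.4388, 0.0362, 1.0662)
step 6: x0=(0.5229, -1.3643, 1.0533) x1=(-1.5450, -2.0293, 0.6794) x2=(1.4217, -0.0116, 1.0779)
step 7: x0=(0.4722, -1.3712, 1.0616) x1=(-1.5555, -2.0305, 0.6882) x2=(1.4003, -0.0628, 1.0891)
step 8: x0=(0.4191, -1.3775, 1.0692) x1=(-1.5617, -2.0294, 0.6977) x2=(1.3745, -0.1173, 1.0998)
step 9: x0=(0.3637, -1.3835, 1.0763) x1=(-1.5638, -2.0260, 0.7078) x2=(1.3445, -0.1750, 1.1100)
step 10: x0=(0.3062, -1.3891, 1.0828) x1=(-1.5618, -2.0204, 0.7186) x2=(1.3102, -0.2358, 1.1196)
step 11: x0=(0.2468, -1.3944, 1.0887) x1=(-1.5559, -2.0127, 0.7299) x2=(1.2718, -0.2995, 1.1288)
step 12: x0=(0.1857, -1.3995, 1.0941) x1=(-1.5462, -2.0031, 0.7419) x2=(1.2294, -0.3660, 1.1374)
step 13: x0=(0.1231, -1.4043, 1.0990) x1=(-1.5329, -1.9915, 0.7545) x2=(1.1830, -0.4350, 1.1455)
step 14: x0=(0.0591, -1.4091, 1.1035) x1=(-1.5162, -1.9783, 0.7676) x2=(1.1329, -0.5063, 1.1532)
step 15: x0=(-0.0060, -1.4137, 1.1075) x1=(-1.4962, -1.9634, 0.7812) x2=(1.0790, -0.5799, 1.1603)
step 16: x0=(-0.0720, -1.4183, 1.1112) x1=(-1.4732, -1.9470, 0.7953) x2=(1.0217, -0.6554, 1.1671)
step 17: x0=(-0.1386, -1.4229, 1.1145) x1=(-1.4475, -1.9292, 0.8099) x2=(0.9611, -0.7328, 1.1733)
step 18: x0=(-0.2058, -1.4274, 1.1176) x1=(-1.4191, -1.9103, 0.8249) x2=(0.8973, -0.8118, 1.1792)

(0.8973, -0.8118, 1.1792)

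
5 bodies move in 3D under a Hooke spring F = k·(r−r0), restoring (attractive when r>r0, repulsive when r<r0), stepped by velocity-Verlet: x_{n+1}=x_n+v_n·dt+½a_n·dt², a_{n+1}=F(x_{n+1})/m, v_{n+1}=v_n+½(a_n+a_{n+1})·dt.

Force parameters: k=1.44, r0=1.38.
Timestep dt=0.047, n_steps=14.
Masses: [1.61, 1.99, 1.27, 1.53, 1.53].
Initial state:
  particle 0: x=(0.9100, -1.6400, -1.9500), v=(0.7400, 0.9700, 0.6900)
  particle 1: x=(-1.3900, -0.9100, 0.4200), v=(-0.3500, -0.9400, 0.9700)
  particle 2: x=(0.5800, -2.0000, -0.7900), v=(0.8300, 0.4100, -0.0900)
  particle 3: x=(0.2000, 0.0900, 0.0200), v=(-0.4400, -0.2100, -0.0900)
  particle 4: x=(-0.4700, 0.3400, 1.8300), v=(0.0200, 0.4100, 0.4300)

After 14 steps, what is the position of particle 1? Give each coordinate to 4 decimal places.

(-1.1355, -1.4756, 0.7964)

step 0: x0=(0.9100, -1.6400, -1.9500) x1=(-1.3900, -0.9100, 0.4200) x2=(0.5800, -2.0000, -0.7900) x3=(0.2000, 0.0900, 0.0200) x4=(-0.4700, 0.3400, 1.8300)
step 1: x0=(0.9422, -1.5918, -1.9128) x1=(-1.4040, -0.9544, 0.4643) x2=(0.6168, -1.9773, -0.7909) x3=(0.1792, 0.0782, 0.0151) x4=(-0.4675, 0.3558, 1.8447)
step 2: x0=(0.9690, -1.5384, -1.8660) x1=(-1.4131, -0.9989, 0.5060) x2=(0.6491, -1.9479, -0.7852) x3=(0.1581, 0.0626, 0.0090) x4=(-0.4619, 0.3647, 1.8485)
step 3: x0=(0.9905, -1.4803, -1.8100) x1=(-1.4170, -1.0434, 0.5450) x2=(0.6766, -1.9119, -0.7726) x3=(0.1369, 0.0434, 0.0019) x4=(-0.4531, 0.3666, 1.8415)
step 4: x0=(1.0065, -1.4176, -1.7452) x1=(-1.4158, -1.0876, 0.5812) x2=(0.6992, -1.8698, -0.7532) x3=(0.1155, 0.0208, -0.0060) x4=(-0.4411, 0.3617, 1.8238)
step 5: x0=(1.0172, -1.3507, -1.6717) x1=(-1.4094, -1.1313, 0.6147) x2=(0.7168, -1.8220, -0.7271) x3=(0.0941, -0.0050, -0.0145) x4=(-0.4260, 0.3502, 1.7957)
step 6: x0=(1.0225, -1.2801, -1.5902) x1=(-1.3978, -1.1744, 0.6453) x2=(0.7295, -1.7688, -0.6943) x3=(0.0726, -0.0336, -0.0235) x4=(-0.4079, 0.3324, 1.7578)
step 7: x0=(1.0227, -1.2060, -1.5012) x1=(-1.3811, -1.2167, 0.6732) x2=(0.7373, -1.7109, -0.6551) x3=(0.0510, -0.0648, -0.0327) x4=(-0.3869, 0.3084, 1.7105)
step 8: x0=(1.0179, -1.1289, -1.4053) x1=(-1.3594, -1.2579, 0.6983) x2=(0.7404, -1.6488, -0.6098) x3=(0.0295, -0.0982, -0.0420) x4=(-0.3632, 0.2787, 1.6544)
step 9: x0=(1.0084, -1.0492, -1.3030) x1=(-1.3330, -1.2979, 0.7208) x2=(0.7388, -1.5831, -0.5588) x3=(0.0078, -0.1336, -0.0511) x4=(-0.3369, 0.2436, 1.5902)
step 10: x0=(0.9945, -0.9673, -1.1952) x1=(-1.3018, -1.3366, 0.7406) x2=(0.7328, -1.5145, -0.5023) x3=(-0.0139, -0.1706, -0.0600) x4=(-0.3082, 0.2037, 1.5188)
step 11: x0=(0.9765, -0.8837, -1.0824) x1=(-1.2662, -1.3738, 0.7580) x2=(0.7228, -1.4438, -0.4409) x3=(-0.0359, -0.2088, -0.0685) x4=(-0.2773, 0.1595, 1.4409)
step 12: x0=(0.9549, -0.7986, -0.9654) x1=(-1.2265, -1.4094, 0.7730) x2=(0.7090, -1.3716, -0.3750) x3=(-0.0582, -0.2480, -0.0764) x4=(-0.2446, 0.1115, 1.3575)
step 13: x0=(0.9300, -0.7126, -0.8450) x1=(-1.1828, -1.4434, 0.7857) x2=(0.6919, -1.2986, -0.3052) x3=(-0.0811, -0.2878, -0.0838) x4=(-0.2103, 0.0602, 1.2695)
step 14: x0=(0.9023, -0.6258, -0.7219) x1=(-1.1355, -1.4756, 0.7964) x2=(0.6720, -1.2255, -0.2320) x3=(-0.1047, -0.3280, -0.0906) x4=(-0.1748, 0.0063, 1.1780)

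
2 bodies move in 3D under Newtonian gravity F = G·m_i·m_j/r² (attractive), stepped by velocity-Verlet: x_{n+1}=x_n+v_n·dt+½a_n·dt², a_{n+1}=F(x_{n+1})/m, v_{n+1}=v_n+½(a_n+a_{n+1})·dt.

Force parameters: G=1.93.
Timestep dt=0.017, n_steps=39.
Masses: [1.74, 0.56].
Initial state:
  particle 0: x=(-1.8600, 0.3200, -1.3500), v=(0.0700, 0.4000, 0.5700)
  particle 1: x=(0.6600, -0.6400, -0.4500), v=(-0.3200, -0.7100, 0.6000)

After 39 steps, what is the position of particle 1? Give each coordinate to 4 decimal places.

step 0: x0=(-1.8600, 0.3200, -1.3500) x1=(0.6600, -0.6400, -0.4500)
step 1: x0=(-1.8588, 0.3268, -1.3403) x1=(0.6545, -0.6520, -0.4398)
step 2: x0=(-1.8576, 0.3336, -1.3306) x1=(0.6489, -0.6641, -0.4297)
step 3: x0=(-1.8563, 0.3403, -1.3209) x1=(0.6432, -0.6760, -0.4196)
step 4: x0=(-1.8550, 0.3471, -1.3111) x1=(0.6374, -0.6879, -0.4095)
step 5: x0=(-1.8536, 0.3538, -1.3014) x1=(0.6315, -0.6998, -0.3995)
step 6: x0=(-1.8522, 0.3606, -1.2916) x1=(0.6255, -0.7117, -0.3895)
step 7: x0=(-1.8508, 0.3673, -1.2819) x1=(0.6193, -0.7235, -0.3795)
step 8: x0=(-1.8494, 0.3740, -1.2721) x1=(0.6131, -0.7352, -0.3696)
step 9: x0=(-1.8479, 0.3806, -1.2623) x1=(0.6068, -0.7469, -0.3597)
step 10: x0=(-1.8464, 0.3873, -1.2525) x1=(0.6003, -0.7585, -0.3499)
step 11: x0=(-1.8449, 0.3940, -1.2427) x1=(0.5938, -0.7701, -0.3401)
step 12: x0=(-1.8433, 0.4006, -1.2328) x1=(0.5872, -0.7817, -0.3303)
step 13: x0=(-1.8417, 0.4072, -1.2230) x1=(0.5804, -0.7932, -0.3206)
step 14: x0=(-1.8400, 0.4138, -1.2131) x1=(0.5736, -0.8047, -0.3109)
step 15: x0=(-1.8384, 0.4204, -1.2033) x1=(0.5666, -0.8161, -0.3013)
step 16: x0=(-1.8367, 0.4270, -1.1934) x1=(0.5596, -0.8274, -0.2917)
step 17: x0=(-1.8349, 0.4335, -1.1835) x1=(0.5524, -0.8387, -0.2821)
step 18: x0=(-1.8331, 0.4400, -1.1736) x1=(0.5452, -0.8500, -0.2725)
step 19: x0=(-1.8313, 0.4466, -1.1637) x1=(0.5378, -0.8611, -0.2630)
step 20: x0=(-1.8295, 0.4531, -1.1538) x1=(0.5304, -0.8723, -0.2536)
step 21: x0=(-1.8276, 0.4595, -1.1438) x1=(0.5229, -0.8834, -0.2442)
step 22: x0=(-1.8257, 0.4660, -1.1339) x1=(0.5152, -0.8944, -0.2348)
step 23: x0=(-1.8238, 0.4725, -1.1239) x1=(0.5075, -0.9054, -0.2254)
step 24: x0=(-1.8219, 0.4789, -1.1139) x1=(0.4996, -0.9163, -0.2161)
step 25: x0=(-1.8199, 0.4853, -1.1039) x1=(0.4917, -0.9271, -0.2068)
step 26: x0=(-1.8178, 0.4917, -1.0939) x1=(0.4837, -0.9379, -0.1976)
step 27: x0=(-1.8158, 0.4981, -1.0839) x1=(0.4756, -0.9486, -0.1884)
step 28: x0=(-1.8137, 0.5044, -1.0739) x1=(0.4673, -0.9593, -0.1792)
step 29: x0=(-1.8116, 0.5107, -1.0639) x1=(0.4590, -0.9699, -0.1701)
step 30: x0=(-1.8094, 0.5170, -1.0538) x1=(0.4506, -0.9805, -0.1610)
step 31: x0=(-1.8073, 0.5233, -1.0438) x1=(0.4421, -0.9910, -0.1520)
step 32: x0=(-1.8050, 0.5296, -1.0337) x1=(0.4335, -1.0014, -0.1430)
step 33: x0=(-1.8028, 0.5359, -1.0236) x1=(0.4248, -1.0118, -0.1340)
step 34: x0=(-1.8005, 0.5421, -1.0135) x1=(0.4160, -1.0220, -0.1251)
step 35: x0=(-1.7982, 0.5483, -1.0034) x1=(0.4071, -1.0323, -0.1162)
step 36: x0=(-1.7959, 0.5545, -0.9933) x1=(0.3982, -1.0424, -0.1073)
step 37: x0=(-1.7936, 0.5606, -0.9831) x1=(0.3891, -1.0525, -0.0985)
step 38: x0=(-1.7912, 0.5668, -0.9730) x1=(0.3800, -1.0626, -0.0897)
step 39: x0=(-1.7888, 0.5729, -0.9628) x1=(0.3707, -1.0725, -0.0809)

(0.3707, -1.0725, -0.0809)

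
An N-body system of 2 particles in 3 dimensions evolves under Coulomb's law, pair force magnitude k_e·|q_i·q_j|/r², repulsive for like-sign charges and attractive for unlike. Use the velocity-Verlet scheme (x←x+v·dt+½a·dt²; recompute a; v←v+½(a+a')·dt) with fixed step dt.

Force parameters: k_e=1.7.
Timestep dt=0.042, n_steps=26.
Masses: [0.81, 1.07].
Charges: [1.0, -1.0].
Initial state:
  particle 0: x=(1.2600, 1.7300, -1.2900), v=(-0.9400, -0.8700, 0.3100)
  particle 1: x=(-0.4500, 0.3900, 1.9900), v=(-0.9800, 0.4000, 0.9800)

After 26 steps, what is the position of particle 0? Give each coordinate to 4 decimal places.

(0.2003, 0.7627, -0.8837)

step 0: x0=(1.2600, 1.7300, -1.2900) x1=(-0.4500, 0.3900, 1.9900)
step 1: x0=(1.2205, 1.6934, -1.2769) x1=(-0.4911, 0.4068, 2.0311)
step 2: x0=(1.1808, 1.6568, -1.2636) x1=(-0.5322, 0.4237, 2.0720)
step 3: x0=(1.1411, 1.6200, -1.2500) x1=(-0.5731, 0.4407, 2.1128)
step 4: x0=(1.1013, 1.5832, -1.2363) x1=(-0.6140, 0.4577, 2.1534)
step 5: x0=(1.0613, 1.5464, -1.2224) x1=(-0.6548, 0.4747, 2.1939)
step 6: x0=(1.0213, 1.5094, -1.2083) x1=(-0.6956, 0.4918, 2.2342)
step 7: x0=(0.9811, 1.4724, -1.1939) x1=(-0.7362, 0.5090, 2.2744)
step 8: x0=(0.9409, 1.4354, -1.1794) x1=(-0.7768, 0.5261, 2.3144)
step 9: x0=(0.9005, 1.3983, -1.1647) x1=(-0.8173, 0.5434, 2.3543)
step 10: x0=(0.8601, 1.3611, -1.1497) x1=(-0.8577, 0.5606, 2.3940)
step 11: x0=(0.8195, 1.3239, -1.1346) x1=(-0.8981, 0.5779, 2.4335)
step 12: x0=(0.7789, 1.2867, -1.1193) x1=(-0.9384, 0.5953, 2.4729)
step 13: x0=(0.7382, 1.2494, -1.1037) x1=(-0.9786, 0.6126, 2.5122)
step 14: x0=(0.6973, 1.2121, -1.0880) x1=(-1.0187, 0.6300, 2.5513)
step 15: x0=(0.6564, 1.1747, -1.0720) x1=(-1.0588, 0.6474, 2.5902)
step 16: x0=(0.6154, 1.1374, -1.0559) x1=(-1.0988, 0.6648, 2.6290)
step 17: x0=(0.5743, 1.1000, -1.0396) x1=(-1.1387, 0.6823, 2.6677)
step 18: x0=(0.5331, 1.0626, -1.0230) x1=(-1.1786, 0.6998, 2.7062)
step 19: x0=(0.4918, 1.0251, -1.0063) x1=(-1.2183, 0.7172, 2.7445)
step 20: x0=(0.4504, 0.9877, -0.9893) x1=(-1.2581, 0.7347, 2.7827)
step 21: x0=(0.4089, 0.9502, -0.9722) x1=(-1.2977, 0.7522, 2.8208)
step 22: x0=(0.3674, 0.9127, -0.9549) x1=(-1.3373, 0.7698, 2.8587)
step 23: x0=(0.3257, 0.8752, -0.9374) x1=(-1.3768, 0.7873, 2.8964)
step 24: x0=(0.2840, 0.8377, -0.9197) x1=(-1.4163, 0.8048, 2.9340)
step 25: x0=(0.2422, 0.8002, -0.9018) x1=(-1.4557, 0.8223, 2.9715)
step 26: x0=(0.2003, 0.7627, -0.8837) x1=(-1.4950, 0.8398, 3.0088)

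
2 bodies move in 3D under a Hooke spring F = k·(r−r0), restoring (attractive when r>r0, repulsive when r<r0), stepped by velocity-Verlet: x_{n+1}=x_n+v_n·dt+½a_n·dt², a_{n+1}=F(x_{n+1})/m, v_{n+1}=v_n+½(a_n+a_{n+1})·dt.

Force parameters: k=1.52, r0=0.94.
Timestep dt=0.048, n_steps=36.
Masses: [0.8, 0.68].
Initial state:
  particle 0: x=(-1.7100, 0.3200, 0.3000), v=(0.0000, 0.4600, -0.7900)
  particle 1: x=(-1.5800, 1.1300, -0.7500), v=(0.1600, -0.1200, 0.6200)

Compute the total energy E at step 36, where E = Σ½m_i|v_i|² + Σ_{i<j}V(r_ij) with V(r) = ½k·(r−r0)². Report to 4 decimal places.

step 0: x0=(-1.7100, 0.3200, 0.3000) x1=(-1.5800, 1.1300, -0.7500)
step 1: x0=(-1.7099, 0.3426, 0.2614) x1=(-1.5724, 1.1236, -0.7194)
step 2: x0=(-1.7097, 0.3661, 0.2217) x1=(-1.5650, 1.1162, -0.6876)
step 3: x0=(-1.7093, 0.3902, 0.1812) x1=(-1.5578, 1.1080, -0.6548)
step 4: x0=(-1.7088, 0.4149, 0.1401) x1=(-1.5506, 1.0992, -0.6213)
step 5: x0=(-1.7083, 0.4398, 0.0987) x1=(-1.5436, 1.0901, -0.5874)
step 6: x0=(-1.7078, 0.4648, 0.0573) x1=(-1.5366, 1.0810, -0.5535)
step 7: x0=(-1.7072, 0.4896, 0.0160) x1=(-1.5295, 1.0720, -0.5198)
step 8: x0=(-1.7069, 0.5140, -0.0250) x1=(-1.5222, 1.0635, -0.4865)
step 9: x0=(-1.7067, 0.5378, -0.0653) x1=(-1.5148, 1.0558, -0.4539)
step 10: x0=(-1.7069, 0.5606, -0.1050) x1=(-1.5069, 1.0491, -0.4220)
step 11: x0=(-1.7075, 0.5824, -0.1440) x1=(-1.4985, 1.0437, -0.3910)
step 12: x0=(-1.7087, 0.6028, -0.1823) x1=(-1.4893, 1.0399, -0.3608)
step 13: x0=(-1.7107, 0.6216, -0.2199) x1=(-1.4793, 1.0380, -0.3314)
step 14: x0=(-1.7137, 0.6388, -0.2571) x1=(-1.4681, 1.0380, -0.3026)
step 15: x0=(-1.7177, 0.6542, -0.2940) x1=(-1.4557, 1.0400, -0.2739)
step 16: x0=(-1.7229, 0.6679, -0.3311) x1=(-1.4420, 1.0441, -0.2451)
step 17: x0=(-1.7293, 0.6801, -0.3685) x1=(-1.4268, 1.0501, -0.2160)
step 18: x0=(-1.7368, 0.6908, -0.4066) x1=(-1.4102, 1.0577, -0.1861)
step 19: x0=(-1.7454, 0.7003, -0.4453) x1=(-1.3924, 1.0667, -0.1554)
step 20: x0=(-1.7549, 0.7088, -0.4848) x1=(-1.3736, 1.0769, -0.1238)
step 21: x0=(-1.7652, 0.7166, -0.5250) x1=(-1.3537, 1.0879, -0.0913)
step 22: x0=(-1.7761, 0.7239, -0.5659) x1=(-1.3332, 1.0996, -0.0580)
step 23: x0=(-1.7875, 0.7308, -0.6073) x1=(-1.3122, 1.1117, -0.0242)
step 24: x0=(-1.7990, 0.7375, -0.6489) x1=(-1.2909, 1.1241, 0.0099)
step 25: x0=(-1.8107, 0.7441, -0.6906) x1=(-1.2696, 1.1365, 0.0442)
step 26: x0=(-1.8222, 0.7508, -0.7322) x1=(-1.2483, 1.1487, 0.0782)
step 27: x0=(-1.8334, 0.7578, -0.7733) x1=(-1.2275, 1.1608, 0.1117)
step 28: x0=(-1.8441, 0.7651, -0.8137) x1=(-1.2072, 1.1724, 0.1444)
step 29: x0=(-1.8542, 0.7728, -0.8532) x1=(-1.1877, 1.1836, 0.1760)
step 30: x0=(-1.8635, 0.7809, -0.8914) x1=(-1.1691, 1.1942, 0.2061)
step 31: x0=(-1.8718, 0.7897, -0.9282) x1=(-1.1516, 1.2042, 0.2345)
step 32: x0=(-1.8791, 0.7990, -0.9632) x1=(-1.1353, 1.2134, 0.2608)
step 33: x0=(-1.8851, 0.8091, -0.9962) x1=(-1.1205, 1.2218, 0.2848)
step 34: x0=(-1.8899, 0.8198, -1.0270) x1=(-1.1073, 1.2294, 0.3062)
step 35: x0=(-1.8932, 0.8313, -1.0554) x1=(-1.0957, 1.2361, 0.3248)
step 36: x0=(-1.8950, 0.8435, -1.0812) x1=(-1.0858, 1.2419, 0.3403)
step 0 velocities: v0=(0.0000, 0.4600, -0.7900) v1=(0.1600, -0.1200, 0.6200)
step 0: KE=0.4786, PE=0.1171, E=0.5956
step 36 velocities: v0=(-0.0219, 0.2629, -0.5093) v1=(0.1858, 0.1119, 0.2898)
step 36: KE=0.1761, PE=0.4202, E=0.5963

0.5963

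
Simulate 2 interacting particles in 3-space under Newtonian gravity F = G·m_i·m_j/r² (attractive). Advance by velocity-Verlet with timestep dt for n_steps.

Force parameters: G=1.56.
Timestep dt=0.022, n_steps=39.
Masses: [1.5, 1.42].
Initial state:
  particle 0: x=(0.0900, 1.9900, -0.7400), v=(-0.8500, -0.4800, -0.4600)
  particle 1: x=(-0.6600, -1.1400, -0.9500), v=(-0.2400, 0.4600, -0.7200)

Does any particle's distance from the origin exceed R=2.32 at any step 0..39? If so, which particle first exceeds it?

no

step 0: x0=(0.0900, 1.9900, -0.7400) x1=(-0.6600, -1.1400, -0.9500)
step 1: x0=(0.0713, 1.9794, -0.7501) x1=(-0.6653, -1.1298, -0.9658)
step 2: x0=(0.0526, 1.9687, -0.7603) x1=(-0.6705, -1.1195, -0.9817)
step 3: x0=(0.0338, 1.9579, -0.7704) x1=(-0.6757, -1.1092, -0.9975)
step 4: x0=(0.0150, 1.9469, -0.7805) x1=(-0.6809, -1.0987, -1.0133)
step 5: x0=(-0.0038, 1.9359, -0.7907) x1=(-0.6861, -1.0880, -1.0291)
step 6: x0=(-0.0226, 1.9248, -0.8009) x1=(-0.6912, -1.0773, -1.0449)
step 7: x0=(-0.0415, 1.9135, -0.8110) x1=(-0.6963, -1.0665, -1.0607)
step 8: x0=(-0.0604, 1.9022, -0.8212) x1=(-0.7014, -1.0555, -1.0765)
step 9: x0=(-0.0793, 1.8907, -0.8314) x1=(-0.7065, -1.0444, -1.0922)
step 10: x0=(-0.0982, 1.8791, -0.8416) x1=(-0.7115, -1.0332, -1.1080)
step 11: x0=(-0.1172, 1.8674, -0.8518) x1=(-0.7165, -1.0219, -1.1237)
step 12: x0=(-0.1361, 1.8556, -0.8620) x1=(-0.7215, -1.0105, -1.1395)
step 13: x0=(-0.1552, 1.8437, -0.8723) x1=(-0.7265, -0.9989, -1.1552)
step 14: x0=(-0.1742, 1.8316, -0.8825) x1=(-0.7314, -0.9872, -1.1709)
step 15: x0=(-0.1932, 1.8194, -0.8928) x1=(-0.7363, -0.9753, -1.1866)
step 16: x0=(-0.2123, 1.8071, -0.9030) x1=(-0.7412, -0.9634, -1.2023)
step 17: x0=(-0.2314, 1.7947, -0.9133) x1=(-0.7460, -0.9513, -1.2179)
step 18: x0=(-0.2505, 1.7821, -0.9236) x1=(-0.7509, -0.9390, -1.2336)
step 19: x0=(-0.2697, 1.7694, -0.9339) x1=(-0.7557, -0.9266, -1.2492)
step 20: x0=(-0.2889, 1.7565, -0.9443) x1=(-0.7604, -0.9141, -1.2648)
step 21: x0=(-0.3081, 1.7435, -0.9546) x1=(-0.7652, -0.9014, -1.2804)
step 22: x0=(-0.3273, 1.7304, -0.9650) x1=(-0.7699, -0.8885, -1.2960)
step 23: x0=(-0.3466, 1.7171, -0.9754) x1=(-0.7746, -0.8755, -1.3116)
step 24: x0=(-0.3658, 1.7037, -0.9858) x1=(-0.7793, -0.8624, -1.3271)
step 25: x0=(-0.3851, 1.6901, -0.9962) x1=(-0.7839, -0.8491, -1.3426)
step 26: x0=(-0.4045, 1.6764, -1.0067) x1=(-0.7885, -0.8356, -1.3581)
step 27: x0=(-0.4238, 1.6625, -1.0171) x1=(-0.7931, -0.8219, -1.3736)
step 28: x0=(-0.4432, 1.6484, -1.0276) x1=(-0.7977, -0.8081, -1.3890)
step 29: x0=(-0.4626, 1.6342, -1.0381) x1=(-0.8022, -0.7941, -1.4044)
step 30: x0=(-0.4820, 1.6198, -1.0487) x1=(-0.8068, -0.7799, -1.4198)
step 31: x0=(-0.5015, 1.6052, -1.0593) x1=(-0.8112, -0.7656, -1.4352)
step 32: x0=(-0.5209, 1.5904, -1.0698) x1=(-0.8157, -0.7510, -1.4505)
step 33: x0=(-0.5404, 1.5755, -1.0805) x1=(-0.8202, -0.7363, -1.4658)
step 34: x0=(-0.5600, 1.5604, -1.0911) x1=(-0.8246, -0.7213, -1.4811)
step 35: x0=(-0.5795, 1.5450, -1.1018) x1=(-0.8290, -0.7062, -1.4963)
step 36: x0=(-0.5991, 1.5295, -1.1126) x1=(-0.8333, -0.6908, -1.5115)
step 37: x0=(-0.6186, 1.5138, -1.1233) x1=(-0.8377, -0.6753, -1.5267)
step 38: x0=(-0.6382, 1.4979, -1.1341) x1=(-0.8420, -0.6595, -1.5418)
step 39: x0=(-0.6579, 1.4817, -1.1450) x1=(-0.8463, -0.6434, -1.5569)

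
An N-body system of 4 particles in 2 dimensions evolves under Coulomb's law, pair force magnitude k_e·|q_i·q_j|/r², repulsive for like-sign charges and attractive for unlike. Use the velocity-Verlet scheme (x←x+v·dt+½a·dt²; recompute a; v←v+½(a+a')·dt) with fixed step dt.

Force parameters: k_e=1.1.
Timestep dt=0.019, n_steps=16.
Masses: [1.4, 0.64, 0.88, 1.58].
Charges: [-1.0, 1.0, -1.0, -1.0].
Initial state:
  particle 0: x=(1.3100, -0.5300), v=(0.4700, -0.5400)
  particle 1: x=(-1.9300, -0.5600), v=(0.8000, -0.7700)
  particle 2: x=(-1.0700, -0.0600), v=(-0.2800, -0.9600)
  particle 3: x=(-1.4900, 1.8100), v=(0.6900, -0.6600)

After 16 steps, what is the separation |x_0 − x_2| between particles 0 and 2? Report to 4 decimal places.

2.7033

step 0: x0=(1.3100, -0.5300) x1=(-1.9300, -0.5600) x2=(-1.0700, -0.0600) x3=(-1.4900, 1.8100)
step 1: x0=(1.3189, -0.5403) x1=(-1.9145, -0.5744) x2=(-1.0755, -0.0784) x3=(-1.4769, 1.7975)
step 2: x0=(1.3279, -0.5506) x1=(-1.8983, -0.5884) x2=(-1.0815, -0.0972) x3=(-1.4639, 1.7850)
step 3: x0=(1.3370, -0.5609) x1=(-1.8815, -0.6019) x2=(-1.0880, -0.1163) x3=(-1.4508, 1.7725)
step 4: x0=(1.3460, -0.5712) x1=(-1.8640, -0.6150) x2=(-1.0950, -0.1358) x3=(-1.4379, 1.7601)
step 5: x0=(1.3551, -0.5816) x1=(-1.8458, -0.6275) x2=(-1.1025, -0.1557) x3=(-1.4249, 1.7478)
step 6: x0=(1.3642, -0.5920) x1=(-1.8268, -0.6395) x2=(-1.1105, -0.1760) x3=(-1.4120, 1.7354)
step 7: x0=(1.3734, -0.6024) x1=(-1.8070, -0.6509) x2=(-1.1191, -0.1967) x3=(-1.3991, 1.7231)
step 8: x0=(1.3826, -0.6128) x1=(-1.7864, -0.6618) x2=(-1.1283, -0.2180) x3=(-1.3863, 1.7108)
step 9: x0=(1.3918, -0.6233) x1=(-1.7649, -0.6719) x2=(-1.1382, -0.2397) x3=(-1.3734, 1.6986)
step 10: x0=(1.4010, -0.6337) x1=(-1.7424, -0.6814) x2=(-1.1487, -0.2620) x3=(-1.3606, 1.6864)
step 11: x0=(1.4103, -0.6442) x1=(-1.7189, -0.6901) x2=(-1.1600, -0.2849) x3=(-1.3479, 1.6742)
step 12: x0=(1.4196, -0.6547) x1=(-1.6943, -0.6979) x2=(-1.1721, -0.3084) x3=(-1.3351, 1.6621)
step 13: x0=(1.4290, -0.6653) x1=(-1.6684, -0.7047) x2=(-1.1852, -0.3327) x3=(-1.3224, 1.6500)
step 14: x0=(1.4383, -0.6758) x1=(-1.6411, -0.7104) x2=(-1.1992, -0.3578) x3=(-1.3098, 1.6380)
step 15: x0=(1.4477, -0.6864) x1=(-1.6122, -0.7147) x2=(-1.2144, -0.3840) x3=(-1.2971, 1.6259)
step 16: x0=(1.4572, -0.6970) x1=(-1.5814, -0.7175) x2=(-1.2310, -0.4113) x3=(-1.2845, 1.6139)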